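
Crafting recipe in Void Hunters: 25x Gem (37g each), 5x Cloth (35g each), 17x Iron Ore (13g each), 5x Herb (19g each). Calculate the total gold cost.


Cost breakdown:
  Gem: 25 * 37 = 925
  Cloth: 5 * 35 = 175
  Iron Ore: 17 * 13 = 221
  Herb: 5 * 19 = 95
Total = 925 + 175 + 221 + 95 = 1416

1416 gold


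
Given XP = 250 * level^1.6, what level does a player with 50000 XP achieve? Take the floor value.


XP = 250 * level^1.6, so level = (XP / 250)^(1/1.6)
= (50000 / 250)^(1/1.6)
= 200.0^0.625
= 27.4248
Floor: level = 27

level 27


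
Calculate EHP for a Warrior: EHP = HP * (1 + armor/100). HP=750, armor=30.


EHP = 750 * (1 + 30/100)
= 750 * (1 + 0.3)
= 750 * 1.3
= 975.0

975.0 EHP


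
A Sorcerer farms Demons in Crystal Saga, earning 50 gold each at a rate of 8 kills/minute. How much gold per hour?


Gold per minute = 50 * 8 = 400
Gold per hour = 400 * 60 = 24000

24000 gold/hour


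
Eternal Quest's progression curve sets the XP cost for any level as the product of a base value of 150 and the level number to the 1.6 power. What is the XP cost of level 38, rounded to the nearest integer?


XP = 150 * level^1.6
Substitute level = 38:
XP = 150 * 38^1.6
= 150 * 337.0185
= 50553

50553 XP


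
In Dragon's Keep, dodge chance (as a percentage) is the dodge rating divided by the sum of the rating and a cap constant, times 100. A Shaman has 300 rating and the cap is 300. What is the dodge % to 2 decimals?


dodge% = 300 / (300 + 300) * 100
= 300 / 600 * 100
= 0.5 * 100
= 50.00%

50.00%


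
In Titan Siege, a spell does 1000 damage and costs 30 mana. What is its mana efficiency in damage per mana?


Efficiency = damage / mana
= 1000 / 30
= 33.33

33.33 dmg/mana


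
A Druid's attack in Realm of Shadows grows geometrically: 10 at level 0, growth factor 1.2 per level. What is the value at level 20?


value = base * growth^level
= 10 * 1.2^20
= 10 * 38.3376
= 383.38

383.38 attack


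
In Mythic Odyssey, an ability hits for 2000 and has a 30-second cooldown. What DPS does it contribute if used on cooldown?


DPS = damage / cooldown
= 2000 / 30
= 66.67

66.67 DPS


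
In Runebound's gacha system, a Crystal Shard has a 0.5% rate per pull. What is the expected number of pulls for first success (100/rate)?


Expected pulls for a geometric distribution = 1/p = 100 / rate%
= 100 / 0.5
= 200.0

200.0 pulls


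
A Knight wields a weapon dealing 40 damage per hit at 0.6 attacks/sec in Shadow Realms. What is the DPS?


DPS = damage * attack_speed
= 40 * 0.6
= 24.0

24.0 DPS


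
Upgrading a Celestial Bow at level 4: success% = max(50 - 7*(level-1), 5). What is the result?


raw_rate = 50 - 7 * (4 - 1)
= 50 - 7 * 3
= 50 - 21
= 29
Apply floor: max(29, 5) = 29%

29%


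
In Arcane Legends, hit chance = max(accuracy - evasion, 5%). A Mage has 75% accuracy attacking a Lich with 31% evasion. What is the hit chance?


accuracy - evasion = 75 - 31 = 44
Apply floor: max(44, 5) = 44
Hit chance = 44%

44%


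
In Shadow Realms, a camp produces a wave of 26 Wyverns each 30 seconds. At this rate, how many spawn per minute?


Spawns per minute = count * (60 / interval)
= 26 * (60 / 30)
= 26 * 2.0
= 52.0

52.0 per minute


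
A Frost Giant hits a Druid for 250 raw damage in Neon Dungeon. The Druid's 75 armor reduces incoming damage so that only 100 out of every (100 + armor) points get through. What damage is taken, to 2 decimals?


actual = 250 * 100 / (100 + 75)
= 250 * 100 / 175
= 25000 / 175
= 142.86

142.86 damage


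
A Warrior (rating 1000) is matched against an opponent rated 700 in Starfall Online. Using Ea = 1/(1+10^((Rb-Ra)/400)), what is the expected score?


Elo expected score: Ea = 1/(1 + 10^((Rb-Ra)/400))
Rb - Ra = 700 - 1000 = -300
(Rb-Ra)/400 = -300/400 = -0.75
10^-0.75 = 0.177828
Ea = 1/(1 + 0.177828) = 1/1.177828 = 0.8490

0.8490


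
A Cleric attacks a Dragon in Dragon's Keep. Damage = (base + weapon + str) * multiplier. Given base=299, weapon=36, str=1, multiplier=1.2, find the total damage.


Sum base + weapon + str = 299 + 36 + 1 = 336
Multiply by 1.2:
336 * 1.2 = 403.2

403.2 damage


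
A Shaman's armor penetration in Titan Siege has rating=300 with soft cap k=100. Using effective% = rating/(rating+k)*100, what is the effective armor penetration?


effective% = rating / (rating + k) * 100
= 300 / (300 + 100) * 100
= 300 / 400 * 100
= 0.75 * 100
= 75.00%

75.00%


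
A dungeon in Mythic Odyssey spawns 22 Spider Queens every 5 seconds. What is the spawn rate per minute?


Spawns per minute = count * (60 / interval)
= 22 * (60 / 5)
= 22 * 12.0
= 264.0

264.0 per minute


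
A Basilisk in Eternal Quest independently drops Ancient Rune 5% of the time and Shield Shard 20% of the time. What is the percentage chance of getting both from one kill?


For independent events, P(both) = P(A) * P(B)
= 5% * 20%
= 100 / 100 %
= 1.0%

1.0%


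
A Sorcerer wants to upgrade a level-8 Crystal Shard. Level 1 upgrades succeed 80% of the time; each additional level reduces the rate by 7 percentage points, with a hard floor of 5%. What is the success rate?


raw_rate = 80 - 7 * (8 - 1)
= 80 - 7 * 7
= 80 - 49
= 31
Apply floor: max(31, 5) = 31%

31%


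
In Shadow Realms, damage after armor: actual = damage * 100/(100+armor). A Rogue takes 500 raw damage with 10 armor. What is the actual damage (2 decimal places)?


actual = 500 * 100 / (100 + 10)
= 500 * 100 / 110
= 50000 / 110
= 454.55

454.55 damage


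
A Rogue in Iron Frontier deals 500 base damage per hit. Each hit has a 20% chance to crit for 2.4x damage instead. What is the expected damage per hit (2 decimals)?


E[dmg] = base * (1 + crit_chance * (crit_mult - 1))
cc as decimal = 20/100 = 0.2
cm - 1 = 2.4 - 1 = 1.4
Bonus factor = 0.2 * 1.4 = 0.28
Total multiplier = 1 + 0.28 = 1.28
Expected damage = 500 * 1.28 = 640.00

640.00 damage


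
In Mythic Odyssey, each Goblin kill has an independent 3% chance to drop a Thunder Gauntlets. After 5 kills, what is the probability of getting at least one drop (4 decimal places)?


P(at least one) = 1 - P(none) = 1 - (1-p)^n
p = 3/100 = 0.03
1 - p = 0.97
(1 - p)^5 = 0.97^5 = 0.858734
P(at least one) = 1 - 0.858734 = 0.1413

0.1413


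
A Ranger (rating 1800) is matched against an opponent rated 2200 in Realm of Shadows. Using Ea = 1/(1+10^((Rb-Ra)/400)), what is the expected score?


Elo expected score: Ea = 1/(1 + 10^((Rb-Ra)/400))
Rb - Ra = 2200 - 1800 = 400
(Rb-Ra)/400 = 400/400 = 1.0
10^1.0 = 10.0
Ea = 1/(1 + 10.0) = 1/11.0 = 0.0909

0.0909


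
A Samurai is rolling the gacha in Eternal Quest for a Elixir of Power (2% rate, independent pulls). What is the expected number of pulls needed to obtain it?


Expected pulls for a geometric distribution = 1/p = 100 / rate%
= 100 / 2
= 50.0

50.0 pulls


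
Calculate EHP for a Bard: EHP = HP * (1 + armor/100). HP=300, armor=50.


EHP = 300 * (1 + 50/100)
= 300 * (1 + 0.5)
= 300 * 1.5
= 450.0

450.0 EHP


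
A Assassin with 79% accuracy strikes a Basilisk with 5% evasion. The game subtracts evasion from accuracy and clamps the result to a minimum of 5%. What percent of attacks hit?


accuracy - evasion = 79 - 5 = 74
Apply floor: max(74, 5) = 74
Hit chance = 74%

74%


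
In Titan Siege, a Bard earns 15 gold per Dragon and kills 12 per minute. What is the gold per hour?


Gold per minute = 15 * 12 = 180
Gold per hour = 180 * 60 = 10800

10800 gold/hour


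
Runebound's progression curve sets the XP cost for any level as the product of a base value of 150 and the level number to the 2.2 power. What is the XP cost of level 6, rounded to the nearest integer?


XP = 150 * level^2.2
Substitute level = 6:
XP = 150 * 6^2.2
= 150 * 51.5149
= 7727

7727 XP


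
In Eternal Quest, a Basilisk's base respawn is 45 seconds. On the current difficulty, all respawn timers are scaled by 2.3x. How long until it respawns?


Respawn time = base * multiplier
= 45 * 2.3
= 103.5 seconds

103.5 seconds


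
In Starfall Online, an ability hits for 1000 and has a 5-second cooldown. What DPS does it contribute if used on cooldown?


DPS = damage / cooldown
= 1000 / 5
= 200.00

200.00 DPS


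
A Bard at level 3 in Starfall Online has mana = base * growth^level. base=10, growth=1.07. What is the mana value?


value = base * growth^level
= 10 * 1.07^3
= 10 * 1.225043
= 12.25

12.25 mana


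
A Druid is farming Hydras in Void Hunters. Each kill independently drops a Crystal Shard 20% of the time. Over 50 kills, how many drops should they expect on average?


Expected drops = kills * (drop_rate / 100)
= 50 * (20 / 100)
= 50 * 0.2
= 10.0

10.0 drops


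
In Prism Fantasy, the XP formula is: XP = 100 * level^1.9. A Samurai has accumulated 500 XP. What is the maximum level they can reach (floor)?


XP = 100 * level^1.9, so level = (XP / 100)^(1/1.9)
= (500 / 100)^(1/1.9)
= 5.0^0.5263
= 2.3328
Floor: level = 2

level 2


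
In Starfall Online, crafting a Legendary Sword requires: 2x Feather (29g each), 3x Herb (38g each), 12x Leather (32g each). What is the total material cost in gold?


Cost breakdown:
  Feather: 2 * 29 = 58
  Herb: 3 * 38 = 114
  Leather: 12 * 32 = 384
Total = 58 + 114 + 384 = 556

556 gold


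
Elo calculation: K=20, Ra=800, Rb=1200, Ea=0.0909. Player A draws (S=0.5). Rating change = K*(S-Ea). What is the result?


Elo update: delta = K * (S - Ea), where S = 0.5 (draws)
S - Ea = 0.5 - 0.0909 = 0.4091
Rating change = 20 * 0.4091
= 8.18

8.18 rating points


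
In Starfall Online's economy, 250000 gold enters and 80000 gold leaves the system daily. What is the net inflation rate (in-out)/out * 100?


Net gold = 250000 - 80000 = 170000
Inflation rate = net / sunk * 100 = 170000 / 80000 * 100
= 2.125 * 100
= 212.50%

212.50%


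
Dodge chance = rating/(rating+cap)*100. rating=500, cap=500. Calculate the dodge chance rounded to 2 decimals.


dodge% = 500 / (500 + 500) * 100
= 500 / 1000 * 100
= 0.5 * 100
= 50.00%

50.00%


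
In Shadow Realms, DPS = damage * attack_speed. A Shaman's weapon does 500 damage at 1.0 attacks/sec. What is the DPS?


DPS = damage * attack_speed
= 500 * 1.0
= 500.0

500.0 DPS


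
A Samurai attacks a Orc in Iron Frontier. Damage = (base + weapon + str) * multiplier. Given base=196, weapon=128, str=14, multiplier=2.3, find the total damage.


Sum base + weapon + str = 196 + 128 + 14 = 338
Multiply by 2.3:
338 * 2.3 = 777.4

777.4 damage


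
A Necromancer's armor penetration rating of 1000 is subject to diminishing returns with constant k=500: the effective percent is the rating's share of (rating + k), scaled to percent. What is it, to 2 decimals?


effective% = rating / (rating + k) * 100
= 1000 / (1000 + 500) * 100
= 1000 / 1500 * 100
= 0.666667 * 100
= 66.67%

66.67%


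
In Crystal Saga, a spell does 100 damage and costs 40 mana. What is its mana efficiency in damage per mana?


Efficiency = damage / mana
= 100 / 40
= 2.50

2.50 dmg/mana


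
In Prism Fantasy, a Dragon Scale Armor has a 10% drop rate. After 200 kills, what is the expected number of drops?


Expected drops = kills * (drop_rate / 100)
= 200 * (10 / 100)
= 200 * 0.1
= 20.0

20.0 drops


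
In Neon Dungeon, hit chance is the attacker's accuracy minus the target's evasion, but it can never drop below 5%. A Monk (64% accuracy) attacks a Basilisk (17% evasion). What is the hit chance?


accuracy - evasion = 64 - 17 = 47
Apply floor: max(47, 5) = 47
Hit chance = 47%

47%


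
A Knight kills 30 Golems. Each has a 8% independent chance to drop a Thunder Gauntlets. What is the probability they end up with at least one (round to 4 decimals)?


P(at least one) = 1 - P(none) = 1 - (1-p)^n
p = 8/100 = 0.08
1 - p = 0.92
(1 - p)^30 = 0.92^30 = 0.081966
P(at least one) = 1 - 0.081966 = 0.9180

0.9180


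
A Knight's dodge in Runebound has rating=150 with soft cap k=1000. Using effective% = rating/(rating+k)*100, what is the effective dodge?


effective% = rating / (rating + k) * 100
= 150 / (150 + 1000) * 100
= 150 / 1150 * 100
= 0.130435 * 100
= 13.04%

13.04%


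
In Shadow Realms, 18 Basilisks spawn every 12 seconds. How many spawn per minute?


Spawns per minute = count * (60 / interval)
= 18 * (60 / 12)
= 18 * 5.0
= 90.0

90.0 per minute


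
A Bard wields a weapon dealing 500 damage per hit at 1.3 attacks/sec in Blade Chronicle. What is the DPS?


DPS = damage * attack_speed
= 500 * 1.3
= 650.0

650.0 DPS


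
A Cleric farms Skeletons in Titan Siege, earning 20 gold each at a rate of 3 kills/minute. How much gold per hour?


Gold per minute = 20 * 3 = 60
Gold per hour = 60 * 60 = 3600

3600 gold/hour


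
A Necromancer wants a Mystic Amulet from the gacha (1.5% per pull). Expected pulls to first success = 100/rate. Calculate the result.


Expected pulls for a geometric distribution = 1/p = 100 / rate%
= 100 / 1.5
= 66.67

66.67 pulls


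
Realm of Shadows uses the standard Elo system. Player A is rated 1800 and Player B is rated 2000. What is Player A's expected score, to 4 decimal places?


Elo expected score: Ea = 1/(1 + 10^((Rb-Ra)/400))
Rb - Ra = 2000 - 1800 = 200
(Rb-Ra)/400 = 200/400 = 0.5
10^0.5 = 3.162278
Ea = 1/(1 + 3.162278) = 1/4.162278 = 0.2403

0.2403


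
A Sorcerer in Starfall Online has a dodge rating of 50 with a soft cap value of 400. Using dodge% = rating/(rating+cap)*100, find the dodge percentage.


dodge% = 50 / (50 + 400) * 100
= 50 / 450 * 100
= 0.111111 * 100
= 11.11%

11.11%


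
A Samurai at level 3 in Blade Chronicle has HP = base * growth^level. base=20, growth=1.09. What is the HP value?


value = base * growth^level
= 20 * 1.09^3
= 20 * 1.295029
= 25.90

25.90 HP


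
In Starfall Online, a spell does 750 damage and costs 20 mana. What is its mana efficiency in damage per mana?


Efficiency = damage / mana
= 750 / 20
= 37.50

37.50 dmg/mana


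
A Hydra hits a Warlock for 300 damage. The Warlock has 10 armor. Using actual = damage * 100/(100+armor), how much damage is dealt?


actual = 300 * 100 / (100 + 10)
= 300 * 100 / 110
= 30000 / 110
= 272.73

272.73 damage


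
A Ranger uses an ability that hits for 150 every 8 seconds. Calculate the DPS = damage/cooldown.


DPS = damage / cooldown
= 150 / 8
= 18.75

18.75 DPS


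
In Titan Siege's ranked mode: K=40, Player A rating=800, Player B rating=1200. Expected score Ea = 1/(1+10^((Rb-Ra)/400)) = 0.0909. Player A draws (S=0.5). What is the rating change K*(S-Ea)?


Elo update: delta = K * (S - Ea), where S = 0.5 (draws)
S - Ea = 0.5 - 0.0909 = 0.4091
Rating change = 40 * 0.4091
= 16.36

16.36 rating points


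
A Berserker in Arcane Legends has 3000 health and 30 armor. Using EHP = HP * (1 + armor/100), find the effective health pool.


EHP = 3000 * (1 + 30/100)
= 3000 * (1 + 0.3)
= 3000 * 1.3
= 3900.0

3900.0 EHP


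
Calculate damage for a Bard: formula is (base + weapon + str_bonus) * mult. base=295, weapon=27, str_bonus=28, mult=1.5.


Sum base + weapon + str = 295 + 27 + 28 = 350
Multiply by 1.5:
350 * 1.5 = 525.0

525.0 damage


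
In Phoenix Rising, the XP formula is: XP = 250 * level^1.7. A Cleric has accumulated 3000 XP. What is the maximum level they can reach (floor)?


XP = 250 * level^1.7, so level = (XP / 250)^(1/1.7)
= (3000 / 250)^(1/1.7)
= 12.0^0.5882
= 4.3133
Floor: level = 4

level 4


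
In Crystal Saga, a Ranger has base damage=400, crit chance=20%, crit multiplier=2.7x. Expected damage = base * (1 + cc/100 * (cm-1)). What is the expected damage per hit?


E[dmg] = base * (1 + crit_chance * (crit_mult - 1))
cc as decimal = 20/100 = 0.2
cm - 1 = 2.7 - 1 = 1.7
Bonus factor = 0.2 * 1.7 = 0.34
Total multiplier = 1 + 0.34 = 1.34
Expected damage = 400 * 1.34 = 536.00

536.00 damage


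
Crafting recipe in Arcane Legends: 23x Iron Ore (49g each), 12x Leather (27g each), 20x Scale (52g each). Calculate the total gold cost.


Cost breakdown:
  Iron Ore: 23 * 49 = 1127
  Leather: 12 * 27 = 324
  Scale: 20 * 52 = 1040
Total = 1127 + 324 + 1040 = 2491

2491 gold


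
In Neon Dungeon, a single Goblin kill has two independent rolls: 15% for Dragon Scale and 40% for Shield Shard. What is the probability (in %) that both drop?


For independent events, P(both) = P(A) * P(B)
= 15% * 40%
= 600 / 100 %
= 6.0%

6.0%


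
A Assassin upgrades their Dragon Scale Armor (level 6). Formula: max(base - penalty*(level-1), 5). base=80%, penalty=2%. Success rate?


raw_rate = 80 - 2 * (6 - 1)
= 80 - 2 * 5
= 80 - 10
= 70
Apply floor: max(70, 5) = 70%

70%


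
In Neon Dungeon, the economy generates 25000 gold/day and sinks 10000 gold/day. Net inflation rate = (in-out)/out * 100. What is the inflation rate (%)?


Net gold = 25000 - 10000 = 15000
Inflation rate = net / sunk * 100 = 15000 / 10000 * 100
= 1.5 * 100
= 150.00%

150.00%


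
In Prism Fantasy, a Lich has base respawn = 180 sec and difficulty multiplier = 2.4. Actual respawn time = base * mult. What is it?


Respawn time = base * multiplier
= 180 * 2.4
= 432.0 seconds

432.0 seconds


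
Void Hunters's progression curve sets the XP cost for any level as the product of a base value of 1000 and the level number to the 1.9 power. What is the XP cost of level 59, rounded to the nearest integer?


XP = 1000 * level^1.9
Substitute level = 59:
XP = 1000 * 59^1.9
= 1000 * 2315.3616
= 2315362

2315362 XP


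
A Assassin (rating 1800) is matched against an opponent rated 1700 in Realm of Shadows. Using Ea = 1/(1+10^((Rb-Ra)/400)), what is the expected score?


Elo expected score: Ea = 1/(1 + 10^((Rb-Ra)/400))
Rb - Ra = 1700 - 1800 = -100
(Rb-Ra)/400 = -100/400 = -0.25
10^-0.25 = 0.562341
Ea = 1/(1 + 0.562341) = 1/1.562341 = 0.6401

0.6401


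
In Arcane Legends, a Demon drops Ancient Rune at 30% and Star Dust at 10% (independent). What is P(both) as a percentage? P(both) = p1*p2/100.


For independent events, P(both) = P(A) * P(B)
= 30% * 10%
= 300 / 100 %
= 3.0%

3.0%


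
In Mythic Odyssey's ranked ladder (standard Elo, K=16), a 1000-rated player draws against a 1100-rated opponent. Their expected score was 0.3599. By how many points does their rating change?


Elo update: delta = K * (S - Ea), where S = 0.5 (draws)
S - Ea = 0.5 - 0.3599 = 0.1401
Rating change = 16 * 0.1401
= 2.24

2.24 rating points


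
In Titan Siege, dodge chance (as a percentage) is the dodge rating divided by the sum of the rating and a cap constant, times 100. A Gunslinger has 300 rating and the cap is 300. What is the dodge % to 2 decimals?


dodge% = 300 / (300 + 300) * 100
= 300 / 600 * 100
= 0.5 * 100
= 50.00%

50.00%


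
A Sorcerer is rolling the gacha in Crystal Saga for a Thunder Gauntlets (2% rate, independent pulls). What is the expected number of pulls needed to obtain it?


Expected pulls for a geometric distribution = 1/p = 100 / rate%
= 100 / 2
= 50.0

50.0 pulls


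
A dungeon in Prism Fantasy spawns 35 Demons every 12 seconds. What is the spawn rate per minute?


Spawns per minute = count * (60 / interval)
= 35 * (60 / 12)
= 35 * 5.0
= 175.0

175.0 per minute


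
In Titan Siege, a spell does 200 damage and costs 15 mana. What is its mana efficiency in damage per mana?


Efficiency = damage / mana
= 200 / 15
= 13.33

13.33 dmg/mana


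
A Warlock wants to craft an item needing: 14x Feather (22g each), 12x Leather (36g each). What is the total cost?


Cost breakdown:
  Feather: 14 * 22 = 308
  Leather: 12 * 36 = 432
Total = 308 + 432 = 740

740 gold


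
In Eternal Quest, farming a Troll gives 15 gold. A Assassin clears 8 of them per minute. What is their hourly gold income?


Gold per minute = 15 * 8 = 120
Gold per hour = 120 * 60 = 7200

7200 gold/hour


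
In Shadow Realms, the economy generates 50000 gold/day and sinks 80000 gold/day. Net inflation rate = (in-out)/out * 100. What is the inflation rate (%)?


Net gold = 50000 - 80000 = -30000
Inflation rate = net / sunk * 100 = -30000 / 80000 * 100
= -0.375 * 100
= -37.50%

-37.50%


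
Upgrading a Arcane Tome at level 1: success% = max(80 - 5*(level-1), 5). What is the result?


raw_rate = 80 - 5 * (1 - 1)
= 80 - 5 * 0
= 80 - 0
= 80
Apply floor: max(80, 5) = 80%

80%


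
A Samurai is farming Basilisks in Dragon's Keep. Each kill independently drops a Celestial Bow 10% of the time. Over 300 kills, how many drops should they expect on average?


Expected drops = kills * (drop_rate / 100)
= 300 * (10 / 100)
= 300 * 0.1
= 30.0

30.0 drops


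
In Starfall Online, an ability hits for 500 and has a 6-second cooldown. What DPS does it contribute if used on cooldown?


DPS = damage / cooldown
= 500 / 6
= 83.33

83.33 DPS


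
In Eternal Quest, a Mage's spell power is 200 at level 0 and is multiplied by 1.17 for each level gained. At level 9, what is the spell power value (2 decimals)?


value = base * growth^level
= 200 * 1.17^9
= 200 * 4.1084
= 821.68

821.68 spell power


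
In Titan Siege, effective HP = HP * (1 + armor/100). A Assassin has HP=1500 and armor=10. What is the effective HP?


EHP = 1500 * (1 + 10/100)
= 1500 * (1 + 0.1)
= 1500 * 1.1
= 1650.0

1650.0 EHP


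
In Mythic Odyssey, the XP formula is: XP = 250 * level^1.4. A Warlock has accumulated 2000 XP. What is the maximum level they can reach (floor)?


XP = 250 * level^1.4, so level = (XP / 250)^(1/1.4)
= (2000 / 250)^(1/1.4)
= 8.0^0.7143
= 4.4164
Floor: level = 4

level 4


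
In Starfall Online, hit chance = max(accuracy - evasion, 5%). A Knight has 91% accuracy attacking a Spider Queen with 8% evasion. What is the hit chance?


accuracy - evasion = 91 - 8 = 83
Apply floor: max(83, 5) = 83
Hit chance = 83%

83%


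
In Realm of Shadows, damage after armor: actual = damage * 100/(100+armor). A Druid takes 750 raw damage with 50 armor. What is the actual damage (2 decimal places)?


actual = 750 * 100 / (100 + 50)
= 750 * 100 / 150
= 75000 / 150
= 500.00

500.00 damage


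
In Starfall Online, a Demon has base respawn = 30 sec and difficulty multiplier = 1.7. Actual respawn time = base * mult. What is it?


Respawn time = base * multiplier
= 30 * 1.7
= 51.0 seconds

51.0 seconds


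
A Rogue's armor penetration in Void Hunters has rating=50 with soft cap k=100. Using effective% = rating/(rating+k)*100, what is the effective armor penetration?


effective% = rating / (rating + k) * 100
= 50 / (50 + 100) * 100
= 50 / 150 * 100
= 0.333333 * 100
= 33.33%

33.33%


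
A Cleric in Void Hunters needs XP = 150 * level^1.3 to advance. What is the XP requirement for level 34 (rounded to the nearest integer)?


XP = 150 * level^1.3
Substitute level = 34:
XP = 150 * 34^1.3
= 150 * 97.9315
= 14690

14690 XP


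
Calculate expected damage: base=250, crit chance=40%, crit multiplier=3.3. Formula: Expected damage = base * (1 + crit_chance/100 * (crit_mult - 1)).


E[dmg] = base * (1 + crit_chance * (crit_mult - 1))
cc as decimal = 40/100 = 0.4
cm - 1 = 3.3 - 1 = 2.3
Bonus factor = 0.4 * 2.3 = 0.92
Total multiplier = 1 + 0.92 = 1.92
Expected damage = 250 * 1.92 = 480.00

480.00 damage


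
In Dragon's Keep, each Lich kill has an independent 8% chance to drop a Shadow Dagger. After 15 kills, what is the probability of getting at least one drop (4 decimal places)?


P(at least one) = 1 - P(none) = 1 - (1-p)^n
p = 8/100 = 0.08
1 - p = 0.92
(1 - p)^15 = 0.92^15 = 0.286297
P(at least one) = 1 - 0.286297 = 0.7137

0.7137


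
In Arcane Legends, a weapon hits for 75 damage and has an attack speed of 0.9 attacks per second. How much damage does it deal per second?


DPS = damage * attack_speed
= 75 * 0.9
= 67.5

67.5 DPS


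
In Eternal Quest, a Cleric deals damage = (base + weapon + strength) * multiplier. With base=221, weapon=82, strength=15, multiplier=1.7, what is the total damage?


Sum base + weapon + str = 221 + 82 + 15 = 318
Multiply by 1.7:
318 * 1.7 = 540.6

540.6 damage


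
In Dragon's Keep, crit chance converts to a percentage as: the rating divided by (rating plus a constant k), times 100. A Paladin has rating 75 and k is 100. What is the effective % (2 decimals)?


effective% = rating / (rating + k) * 100
= 75 / (75 + 100) * 100
= 75 / 175 * 100
= 0.428571 * 100
= 42.86%

42.86%


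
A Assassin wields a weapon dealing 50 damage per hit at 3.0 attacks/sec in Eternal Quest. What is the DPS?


DPS = damage * attack_speed
= 50 * 3.0
= 150.0

150.0 DPS


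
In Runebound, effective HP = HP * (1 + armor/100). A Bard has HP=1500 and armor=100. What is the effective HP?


EHP = 1500 * (1 + 100/100)
= 1500 * (1 + 1.0)
= 1500 * 2.0
= 3000.0

3000.0 EHP


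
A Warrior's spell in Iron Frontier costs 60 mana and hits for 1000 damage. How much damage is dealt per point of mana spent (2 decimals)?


Efficiency = damage / mana
= 1000 / 60
= 16.67

16.67 dmg/mana


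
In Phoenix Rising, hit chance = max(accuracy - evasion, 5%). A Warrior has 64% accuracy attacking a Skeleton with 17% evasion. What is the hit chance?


accuracy - evasion = 64 - 17 = 47
Apply floor: max(47, 5) = 47
Hit chance = 47%

47%


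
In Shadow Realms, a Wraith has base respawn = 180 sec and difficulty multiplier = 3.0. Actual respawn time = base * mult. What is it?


Respawn time = base * multiplier
= 180 * 3.0
= 540.0 seconds

540.0 seconds


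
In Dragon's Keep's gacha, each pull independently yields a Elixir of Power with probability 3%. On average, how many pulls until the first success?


Expected pulls for a geometric distribution = 1/p = 100 / rate%
= 100 / 3
= 33.33

33.33 pulls


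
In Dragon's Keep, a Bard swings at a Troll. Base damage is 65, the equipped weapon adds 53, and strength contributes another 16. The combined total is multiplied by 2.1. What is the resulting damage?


Sum base + weapon + str = 65 + 53 + 16 = 134
Multiply by 2.1:
134 * 2.1 = 281.4

281.4 damage


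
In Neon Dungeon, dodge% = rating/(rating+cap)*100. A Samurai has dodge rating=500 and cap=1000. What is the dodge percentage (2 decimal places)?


dodge% = 500 / (500 + 1000) * 100
= 500 / 1500 * 100
= 0.333333 * 100
= 33.33%

33.33%


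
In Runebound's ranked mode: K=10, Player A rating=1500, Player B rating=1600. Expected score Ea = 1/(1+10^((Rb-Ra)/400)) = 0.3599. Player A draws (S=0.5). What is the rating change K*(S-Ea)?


Elo update: delta = K * (S - Ea), where S = 0.5 (draws)
S - Ea = 0.5 - 0.3599 = 0.1401
Rating change = 10 * 0.1401
= 1.40

1.40 rating points


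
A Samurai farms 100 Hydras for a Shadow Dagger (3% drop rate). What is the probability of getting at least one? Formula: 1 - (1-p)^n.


P(at least one) = 1 - P(none) = 1 - (1-p)^n
p = 3/100 = 0.03
1 - p = 0.97
(1 - p)^100 = 0.97^100 = 0.047553
P(at least one) = 1 - 0.047553 = 0.9524

0.9524


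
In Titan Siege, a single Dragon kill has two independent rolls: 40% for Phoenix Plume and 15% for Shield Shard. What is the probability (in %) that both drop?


For independent events, P(both) = P(A) * P(B)
= 40% * 15%
= 600 / 100 %
= 6.0%

6.0%


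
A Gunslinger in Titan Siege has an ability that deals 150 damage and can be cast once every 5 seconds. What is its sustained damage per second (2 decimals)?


DPS = damage / cooldown
= 150 / 5
= 30.00

30.00 DPS


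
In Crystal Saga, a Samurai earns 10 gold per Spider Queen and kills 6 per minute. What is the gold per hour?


Gold per minute = 10 * 6 = 60
Gold per hour = 60 * 60 = 3600

3600 gold/hour


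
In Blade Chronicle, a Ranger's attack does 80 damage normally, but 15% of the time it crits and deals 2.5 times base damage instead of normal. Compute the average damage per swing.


E[dmg] = base * (1 + crit_chance * (crit_mult - 1))
cc as decimal = 15/100 = 0.15
cm - 1 = 2.5 - 1 = 1.5
Bonus factor = 0.15 * 1.5 = 0.225
Total multiplier = 1 + 0.225 = 1.225
Expected damage = 80 * 1.225 = 98.00

98.00 damage


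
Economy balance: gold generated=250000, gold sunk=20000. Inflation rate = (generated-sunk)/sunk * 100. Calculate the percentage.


Net gold = 250000 - 20000 = 230000
Inflation rate = net / sunk * 100 = 230000 / 20000 * 100
= 11.5 * 100
= 1150.00%

1150.00%


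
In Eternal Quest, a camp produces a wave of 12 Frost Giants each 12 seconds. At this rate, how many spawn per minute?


Spawns per minute = count * (60 / interval)
= 12 * (60 / 12)
= 12 * 5.0
= 60.0

60.0 per minute


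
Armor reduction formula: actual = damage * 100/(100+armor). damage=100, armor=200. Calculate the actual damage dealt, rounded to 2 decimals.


actual = 100 * 100 / (100 + 200)
= 100 * 100 / 300
= 10000 / 300
= 33.33

33.33 damage


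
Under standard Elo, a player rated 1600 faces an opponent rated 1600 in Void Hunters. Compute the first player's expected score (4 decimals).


Elo expected score: Ea = 1/(1 + 10^((Rb-Ra)/400))
Rb - Ra = 1600 - 1600 = 0
(Rb-Ra)/400 = 0/400 = 0.0
10^0.0 = 1.0
Ea = 1/(1 + 1.0) = 1/2.0 = 0.5000

0.5000


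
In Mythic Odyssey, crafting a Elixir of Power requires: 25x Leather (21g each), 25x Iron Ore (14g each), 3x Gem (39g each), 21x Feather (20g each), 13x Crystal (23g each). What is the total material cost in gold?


Cost breakdown:
  Leather: 25 * 21 = 525
  Iron Ore: 25 * 14 = 350
  Gem: 3 * 39 = 117
  Feather: 21 * 20 = 420
  Crystal: 13 * 23 = 299
Total = 525 + 350 + 117 + 420 + 299 = 1711

1711 gold


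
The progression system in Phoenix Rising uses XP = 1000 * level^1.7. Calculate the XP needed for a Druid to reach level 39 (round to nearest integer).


XP = 1000 * level^1.7
Substitute level = 39:
XP = 1000 * 39^1.7
= 1000 * 506.7688
= 506769

506769 XP


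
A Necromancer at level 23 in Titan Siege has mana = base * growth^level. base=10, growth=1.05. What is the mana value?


value = base * growth^level
= 10 * 1.05^23
= 10 * 3.071524
= 30.72

30.72 mana


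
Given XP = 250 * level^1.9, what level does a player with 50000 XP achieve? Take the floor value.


XP = 250 * level^1.9, so level = (XP / 250)^(1/1.9)
= (50000 / 250)^(1/1.9)
= 200.0^0.5263
= 16.258
Floor: level = 16

level 16


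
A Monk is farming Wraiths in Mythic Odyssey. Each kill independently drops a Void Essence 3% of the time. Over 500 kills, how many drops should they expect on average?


Expected drops = kills * (drop_rate / 100)
= 500 * (3 / 100)
= 500 * 0.03
= 15.0

15.0 drops


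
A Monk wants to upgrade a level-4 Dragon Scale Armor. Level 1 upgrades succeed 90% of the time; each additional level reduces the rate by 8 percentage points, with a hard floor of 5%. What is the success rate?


raw_rate = 90 - 8 * (4 - 1)
= 90 - 8 * 3
= 90 - 24
= 66
Apply floor: max(66, 5) = 66%

66%


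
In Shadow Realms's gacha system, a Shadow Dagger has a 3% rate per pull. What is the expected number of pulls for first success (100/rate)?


Expected pulls for a geometric distribution = 1/p = 100 / rate%
= 100 / 3
= 33.33

33.33 pulls


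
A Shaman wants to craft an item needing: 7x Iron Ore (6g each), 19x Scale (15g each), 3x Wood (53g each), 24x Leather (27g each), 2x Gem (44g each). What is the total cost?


Cost breakdown:
  Iron Ore: 7 * 6 = 42
  Scale: 19 * 15 = 285
  Wood: 3 * 53 = 159
  Leather: 24 * 27 = 648
  Gem: 2 * 44 = 88
Total = 42 + 285 + 159 + 648 + 88 = 1222

1222 gold


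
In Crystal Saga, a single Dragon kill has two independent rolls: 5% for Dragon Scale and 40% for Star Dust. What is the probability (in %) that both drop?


For independent events, P(both) = P(A) * P(B)
= 5% * 40%
= 200 / 100 %
= 2.0%

2.0%


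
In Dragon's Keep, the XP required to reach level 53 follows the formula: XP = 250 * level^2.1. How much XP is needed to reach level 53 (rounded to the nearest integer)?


XP = 250 * level^2.1
Substitute level = 53:
XP = 250 * 53^2.1
= 250 * 4178.1048
= 1044526

1044526 XP


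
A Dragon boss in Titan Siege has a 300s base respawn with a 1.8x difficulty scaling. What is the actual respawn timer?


Respawn time = base * multiplier
= 300 * 1.8
= 540.0 seconds

540.0 seconds


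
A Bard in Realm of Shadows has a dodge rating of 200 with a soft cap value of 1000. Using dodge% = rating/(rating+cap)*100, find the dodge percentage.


dodge% = 200 / (200 + 1000) * 100
= 200 / 1200 * 100
= 0.166667 * 100
= 16.67%

16.67%


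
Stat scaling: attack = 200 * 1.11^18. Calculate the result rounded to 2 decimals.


value = base * growth^level
= 200 * 1.11^18
= 200 * 6.543553
= 1308.71

1308.71 attack


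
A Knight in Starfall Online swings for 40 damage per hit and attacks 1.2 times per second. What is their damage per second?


DPS = damage * attack_speed
= 40 * 1.2
= 48.0

48.0 DPS


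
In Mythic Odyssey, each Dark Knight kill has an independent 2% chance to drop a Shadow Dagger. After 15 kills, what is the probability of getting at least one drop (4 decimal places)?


P(at least one) = 1 - P(none) = 1 - (1-p)^n
p = 2/100 = 0.02
1 - p = 0.98
(1 - p)^15 = 0.98^15 = 0.738569
P(at least one) = 1 - 0.738569 = 0.2614

0.2614


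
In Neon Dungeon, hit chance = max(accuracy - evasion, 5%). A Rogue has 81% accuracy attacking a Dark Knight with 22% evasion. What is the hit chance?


accuracy - evasion = 81 - 22 = 59
Apply floor: max(59, 5) = 59
Hit chance = 59%

59%


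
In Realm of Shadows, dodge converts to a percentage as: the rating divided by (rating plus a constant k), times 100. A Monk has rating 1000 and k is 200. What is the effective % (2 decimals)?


effective% = rating / (rating + k) * 100
= 1000 / (1000 + 200) * 100
= 1000 / 1200 * 100
= 0.833333 * 100
= 83.33%

83.33%


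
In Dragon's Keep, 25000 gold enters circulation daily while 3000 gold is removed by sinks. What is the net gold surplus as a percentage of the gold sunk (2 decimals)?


Net gold = 25000 - 3000 = 22000
Inflation rate = net / sunk * 100 = 22000 / 3000 * 100
= 7.333333 * 100
= 733.33%

733.33%


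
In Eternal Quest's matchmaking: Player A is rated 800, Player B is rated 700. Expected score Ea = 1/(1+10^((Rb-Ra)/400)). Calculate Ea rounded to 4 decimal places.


Elo expected score: Ea = 1/(1 + 10^((Rb-Ra)/400))
Rb - Ra = 700 - 800 = -100
(Rb-Ra)/400 = -100/400 = -0.25
10^-0.25 = 0.562341
Ea = 1/(1 + 0.562341) = 1/1.562341 = 0.6401

0.6401


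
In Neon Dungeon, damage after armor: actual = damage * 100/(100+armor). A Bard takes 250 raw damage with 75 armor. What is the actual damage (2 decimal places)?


actual = 250 * 100 / (100 + 75)
= 250 * 100 / 175
= 25000 / 175
= 142.86

142.86 damage


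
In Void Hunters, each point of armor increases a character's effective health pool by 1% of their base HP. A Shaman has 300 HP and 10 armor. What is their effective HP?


EHP = 300 * (1 + 10/100)
= 300 * (1 + 0.1)
= 300 * 1.1
= 330.0

330.0 EHP


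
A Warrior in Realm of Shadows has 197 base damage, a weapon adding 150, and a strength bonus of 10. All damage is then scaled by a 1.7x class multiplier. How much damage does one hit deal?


Sum base + weapon + str = 197 + 150 + 10 = 357
Multiply by 1.7:
357 * 1.7 = 606.9

606.9 damage


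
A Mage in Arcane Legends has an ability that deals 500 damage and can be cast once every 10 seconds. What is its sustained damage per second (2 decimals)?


DPS = damage / cooldown
= 500 / 10
= 50.00

50.00 DPS


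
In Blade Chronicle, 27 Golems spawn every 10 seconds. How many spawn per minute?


Spawns per minute = count * (60 / interval)
= 27 * (60 / 10)
= 27 * 6.0
= 162.0

162.0 per minute


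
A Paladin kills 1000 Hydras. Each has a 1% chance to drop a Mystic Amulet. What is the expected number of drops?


Expected drops = kills * (drop_rate / 100)
= 1000 * (1 / 100)
= 1000 * 0.01
= 10.0

10.0 drops


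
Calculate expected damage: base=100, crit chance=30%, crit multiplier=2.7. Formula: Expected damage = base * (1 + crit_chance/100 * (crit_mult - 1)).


E[dmg] = base * (1 + crit_chance * (crit_mult - 1))
cc as decimal = 30/100 = 0.3
cm - 1 = 2.7 - 1 = 1.7
Bonus factor = 0.3 * 1.7 = 0.51
Total multiplier = 1 + 0.51 = 1.51
Expected damage = 100 * 1.51 = 151.00

151.00 damage


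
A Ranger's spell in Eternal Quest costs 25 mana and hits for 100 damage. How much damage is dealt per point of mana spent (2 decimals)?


Efficiency = damage / mana
= 100 / 25
= 4.00

4.00 dmg/mana


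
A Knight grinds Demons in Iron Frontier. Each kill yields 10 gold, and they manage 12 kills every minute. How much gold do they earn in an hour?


Gold per minute = 10 * 12 = 120
Gold per hour = 120 * 60 = 7200

7200 gold/hour


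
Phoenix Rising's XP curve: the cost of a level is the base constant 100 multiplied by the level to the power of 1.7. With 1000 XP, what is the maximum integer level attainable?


XP = 100 * level^1.7, so level = (XP / 100)^(1/1.7)
= (1000 / 100)^(1/1.7)
= 10.0^0.5882
= 3.8747
Floor: level = 3

level 3


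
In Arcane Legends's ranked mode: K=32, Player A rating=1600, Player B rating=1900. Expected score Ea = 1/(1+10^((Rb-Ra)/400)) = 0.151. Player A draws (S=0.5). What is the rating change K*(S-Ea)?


Elo update: delta = K * (S - Ea), where S = 0.5 (draws)
S - Ea = 0.5 - 0.151 = 0.349
Rating change = 32 * 0.349
= 11.17

11.17 rating points


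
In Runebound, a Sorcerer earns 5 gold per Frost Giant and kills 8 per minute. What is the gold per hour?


Gold per minute = 5 * 8 = 40
Gold per hour = 40 * 60 = 2400

2400 gold/hour


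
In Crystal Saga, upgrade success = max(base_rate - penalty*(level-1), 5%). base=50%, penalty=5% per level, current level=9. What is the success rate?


raw_rate = 50 - 5 * (9 - 1)
= 50 - 5 * 8
= 50 - 40
= 10
Apply floor: max(10, 5) = 10%

10%


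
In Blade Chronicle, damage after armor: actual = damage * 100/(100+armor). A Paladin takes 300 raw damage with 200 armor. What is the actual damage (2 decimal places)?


actual = 300 * 100 / (100 + 200)
= 300 * 100 / 300
= 30000 / 300
= 100.00

100.00 damage


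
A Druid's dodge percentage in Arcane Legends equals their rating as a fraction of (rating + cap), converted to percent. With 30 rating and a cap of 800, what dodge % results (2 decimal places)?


dodge% = 30 / (30 + 800) * 100
= 30 / 830 * 100
= 0.036145 * 100
= 3.61%

3.61%


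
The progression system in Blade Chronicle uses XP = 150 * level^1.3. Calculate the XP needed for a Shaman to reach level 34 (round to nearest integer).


XP = 150 * level^1.3
Substitute level = 34:
XP = 150 * 34^1.3
= 150 * 97.9315
= 14690

14690 XP


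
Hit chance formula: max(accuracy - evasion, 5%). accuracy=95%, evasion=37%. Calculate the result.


accuracy - evasion = 95 - 37 = 58
Apply floor: max(58, 5) = 58
Hit chance = 58%

58%


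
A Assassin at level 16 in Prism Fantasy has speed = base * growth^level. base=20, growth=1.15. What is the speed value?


value = base * growth^level
= 20 * 1.15^16
= 20 * 9.357621
= 187.15

187.15 speed


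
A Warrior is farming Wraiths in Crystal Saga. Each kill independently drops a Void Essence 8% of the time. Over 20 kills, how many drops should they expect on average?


Expected drops = kills * (drop_rate / 100)
= 20 * (8 / 100)
= 20 * 0.08
= 1.6

1.6 drops


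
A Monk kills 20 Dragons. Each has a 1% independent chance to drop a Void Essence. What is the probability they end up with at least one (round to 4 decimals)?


P(at least one) = 1 - P(none) = 1 - (1-p)^n
p = 1/100 = 0.01
1 - p = 0.99
(1 - p)^20 = 0.99^20 = 0.817907
P(at least one) = 1 - 0.817907 = 0.1821

0.1821


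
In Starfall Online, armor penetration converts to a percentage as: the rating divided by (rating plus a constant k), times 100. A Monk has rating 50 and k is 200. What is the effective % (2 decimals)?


effective% = rating / (rating + k) * 100
= 50 / (50 + 200) * 100
= 50 / 250 * 100
= 0.2 * 100
= 20.00%

20.00%


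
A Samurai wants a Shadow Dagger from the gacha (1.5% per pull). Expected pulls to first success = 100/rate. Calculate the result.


Expected pulls for a geometric distribution = 1/p = 100 / rate%
= 100 / 1.5
= 66.67

66.67 pulls
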